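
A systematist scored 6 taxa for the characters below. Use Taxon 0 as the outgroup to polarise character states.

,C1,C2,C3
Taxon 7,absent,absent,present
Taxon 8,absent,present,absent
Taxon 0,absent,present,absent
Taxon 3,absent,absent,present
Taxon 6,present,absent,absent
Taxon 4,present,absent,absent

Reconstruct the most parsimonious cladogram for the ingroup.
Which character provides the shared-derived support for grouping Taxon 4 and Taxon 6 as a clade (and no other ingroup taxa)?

Character polarity is set by the outgroup: the derived state is whichever differs from the outgroup's state, so for C2 the derived state is 'absent', and for the remaining characters it is 'present'.
C1 (derived state 'present') is shared by Taxon 4 and Taxon 6 — a synapomorphy uniting that clade.
Only Taxon 3, Taxon 4, Taxon 6, and Taxon 7 show the derived state 'absent' for C2, supporting them as a clade.
C3 (derived state 'present') is shared by Taxon 3 and Taxon 7 — a synapomorphy uniting that clade.
Most parsimonious ingroup topology: (((Taxon 6,Taxon 4),(Taxon 7,Taxon 3)),Taxon 8).
The clade {Taxon 4, Taxon 6} is supported by C1: its derived state 'present' occurs in exactly those taxa and in no other taxon (including the outgroup).

C1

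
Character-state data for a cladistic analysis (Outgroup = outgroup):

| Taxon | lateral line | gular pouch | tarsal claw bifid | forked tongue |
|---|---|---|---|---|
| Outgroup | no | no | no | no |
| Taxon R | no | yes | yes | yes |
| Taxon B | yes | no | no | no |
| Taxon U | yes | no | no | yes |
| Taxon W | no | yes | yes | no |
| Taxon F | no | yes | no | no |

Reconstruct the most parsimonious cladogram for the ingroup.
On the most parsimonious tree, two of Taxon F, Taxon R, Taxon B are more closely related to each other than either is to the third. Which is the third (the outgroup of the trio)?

Taxon B

The outgroup has state 'no' for every character, so 'yes' is the derived state throughout.
lateral line: derived state 'yes' in Taxon B and Taxon U only — synapomorphy for {Taxon B, Taxon U}.
gular pouch: derived state 'yes' in Taxon F, Taxon R, and Taxon W only — synapomorphy for {Taxon F, Taxon R, Taxon W}.
Only Taxon R and Taxon W show the derived state 'yes' for tarsal claw bifid, supporting them as a clade.
forked tongue (state 'yes') occurs in Taxon R and Taxon U but conflicts with the nesting implied by the other characters — most parsimoniously interpreted as homoplasy.
Most parsimonious ingroup topology: (((Taxon R,Taxon W),Taxon F),(Taxon B,Taxon U)).
Taxon R and Taxon F share a more recent common ancestor with each other than either does with Taxon B, so Taxon B is the least closely related of the three.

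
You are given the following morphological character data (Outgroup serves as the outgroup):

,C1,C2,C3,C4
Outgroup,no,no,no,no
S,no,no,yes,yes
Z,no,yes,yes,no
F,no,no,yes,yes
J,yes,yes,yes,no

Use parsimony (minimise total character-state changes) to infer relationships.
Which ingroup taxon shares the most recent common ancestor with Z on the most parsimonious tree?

J

The outgroup has state 'no' for every character, so 'yes' is the derived state throughout.
C1: derived state 'yes' in J only — an autapomorphy, so it tells us nothing about relationships among taxa.
Only J and Z show the derived state 'yes' for C2, supporting them as a clade.
All ingroup taxa share the derived state 'yes' for C3; it defines the ingroup but does not resolve relationships within it.
C4 (derived state 'yes') is shared by F and S — a synapomorphy uniting that clade.
Most parsimonious ingroup topology: ((S,F),(Z,J)).
Z and J form a cherry on this tree, so they are sister taxa.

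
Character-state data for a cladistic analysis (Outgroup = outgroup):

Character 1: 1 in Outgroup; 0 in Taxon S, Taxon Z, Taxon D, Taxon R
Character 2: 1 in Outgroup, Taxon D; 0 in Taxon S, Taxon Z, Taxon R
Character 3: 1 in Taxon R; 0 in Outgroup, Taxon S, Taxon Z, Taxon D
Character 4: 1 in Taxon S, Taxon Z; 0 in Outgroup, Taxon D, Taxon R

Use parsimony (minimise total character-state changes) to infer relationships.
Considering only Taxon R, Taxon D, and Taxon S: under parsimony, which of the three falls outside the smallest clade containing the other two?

Character polarity is set by the outgroup: the derived state is whichever differs from the outgroup's state, so for Character 1, Character 2 the derived state is '0', and for the remaining characters it is '1'.
All ingroup taxa share the derived state '0' for Character 1; it defines the ingroup but does not resolve relationships within it.
Character 2: derived state '0' in Taxon R, Taxon S, and Taxon Z only — synapomorphy for {Taxon R, Taxon S, Taxon Z}.
Character 3: derived state '1' in Taxon R only — an autapomorphy, so it tells us nothing about relationships among taxa.
Character 4: derived state '1' in Taxon S and Taxon Z only — synapomorphy for {Taxon S, Taxon Z}.
Most parsimonious ingroup topology: (((Taxon S,Taxon Z),Taxon R),Taxon D).
Taxon R and Taxon S share a more recent common ancestor with each other than either does with Taxon D, so Taxon D is the least closely related of the three.

Taxon D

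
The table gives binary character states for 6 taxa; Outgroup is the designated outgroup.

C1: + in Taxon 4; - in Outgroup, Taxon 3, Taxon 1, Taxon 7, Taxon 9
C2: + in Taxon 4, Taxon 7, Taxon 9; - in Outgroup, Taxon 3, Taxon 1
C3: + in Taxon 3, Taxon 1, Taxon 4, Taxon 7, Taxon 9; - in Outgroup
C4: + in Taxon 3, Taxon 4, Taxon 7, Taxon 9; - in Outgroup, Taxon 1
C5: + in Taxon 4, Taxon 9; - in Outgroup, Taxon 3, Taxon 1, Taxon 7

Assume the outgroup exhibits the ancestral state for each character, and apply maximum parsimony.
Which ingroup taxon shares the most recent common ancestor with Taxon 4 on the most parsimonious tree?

Taxon 9

The outgroup has state '-' for every character, so '+' is the derived state throughout.
C1 (derived state '+') is unique to Taxon 4 (autapomorphy; uninformative for grouping).
Only Taxon 4, Taxon 7, and Taxon 9 show the derived state '+' for C2, supporting them as a clade.
All ingroup taxa share the derived state '+' for C3; it defines the ingroup but does not resolve relationships within it.
C4: derived state '+' in Taxon 3, Taxon 4, Taxon 7, and Taxon 9 only — synapomorphy for {Taxon 3, Taxon 4, Taxon 7, Taxon 9}.
C5 (derived state '+') is shared by Taxon 4 and Taxon 9 — a synapomorphy uniting that clade.
Most parsimonious ingroup topology: ((Taxon 3,((Taxon 4,Taxon 9),Taxon 7)),Taxon 1).
Taxon 4 and Taxon 9 form a cherry on this tree, so they are sister taxa.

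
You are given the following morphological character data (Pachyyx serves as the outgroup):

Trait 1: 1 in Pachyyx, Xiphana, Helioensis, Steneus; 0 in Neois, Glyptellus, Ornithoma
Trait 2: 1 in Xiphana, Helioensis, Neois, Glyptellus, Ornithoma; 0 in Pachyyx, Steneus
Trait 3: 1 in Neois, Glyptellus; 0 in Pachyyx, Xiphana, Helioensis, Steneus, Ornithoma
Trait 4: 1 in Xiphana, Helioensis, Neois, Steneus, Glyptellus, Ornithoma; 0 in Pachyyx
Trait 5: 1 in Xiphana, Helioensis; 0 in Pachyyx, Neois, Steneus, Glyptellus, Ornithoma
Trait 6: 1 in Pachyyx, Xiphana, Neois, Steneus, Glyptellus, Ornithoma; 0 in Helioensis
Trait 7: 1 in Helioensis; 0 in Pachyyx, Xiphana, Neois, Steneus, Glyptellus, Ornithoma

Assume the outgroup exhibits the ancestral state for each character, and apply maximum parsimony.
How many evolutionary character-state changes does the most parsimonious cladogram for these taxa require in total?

7

Character polarity is set by the outgroup: the derived state is whichever differs from the outgroup's state, so for Trait 1, Trait 6 the derived state is '0', and for the remaining characters it is '1'.
Trait 1 (derived state '0') is shared by Glyptellus, Neois, and Ornithoma — a synapomorphy uniting that clade.
Trait 2: derived state '1' in Glyptellus, Helioensis, Neois, Ornithoma, and Xiphana only — synapomorphy for {Glyptellus, Helioensis, Neois, Ornithoma, Xiphana}.
Only Glyptellus and Neois show the derived state '1' for Trait 3, supporting them as a clade.
Trait 4 (derived state '1') is shared by all ingroup taxa — unites the whole ingroup.
Trait 5 (derived state '1') is shared by Helioensis and Xiphana — a synapomorphy uniting that clade.
Trait 6 (derived state '0') is unique to Helioensis (autapomorphy; uninformative for grouping).
Trait 7: derived state '1' in Helioensis only — an autapomorphy, so it tells us nothing about relationships among taxa.
Most parsimonious ingroup topology: (((Xiphana,Helioensis),((Neois,Glyptellus),Ornithoma)),Steneus).
Changes per character on this tree: Trait 1: 1; Trait 2: 1; Trait 3: 1; Trait 4: 1; Trait 5: 1; Trait 6: 1; Trait 7: 1.
Total = 7.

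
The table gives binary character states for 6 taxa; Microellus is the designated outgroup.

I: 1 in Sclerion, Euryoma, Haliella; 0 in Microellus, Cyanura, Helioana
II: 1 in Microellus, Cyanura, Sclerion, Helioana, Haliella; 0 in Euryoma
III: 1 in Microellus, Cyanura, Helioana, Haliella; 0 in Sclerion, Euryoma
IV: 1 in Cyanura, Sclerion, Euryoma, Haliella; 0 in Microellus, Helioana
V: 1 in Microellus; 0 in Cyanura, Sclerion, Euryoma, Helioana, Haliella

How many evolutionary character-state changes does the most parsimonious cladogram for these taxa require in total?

Character polarity is set by the outgroup: the derived state is whichever differs from the outgroup's state, so for II, III, V the derived state is '0', and for the remaining characters it is '1'.
I: derived state '1' in Euryoma, Haliella, and Sclerion only — synapomorphy for {Euryoma, Haliella, Sclerion}.
II (derived state '0') is unique to Euryoma (autapomorphy; uninformative for grouping).
Only Euryoma and Sclerion show the derived state '0' for III, supporting them as a clade.
IV: derived state '1' in Cyanura, Euryoma, Haliella, and Sclerion only — synapomorphy for {Cyanura, Euryoma, Haliella, Sclerion}.
V (derived state '0') is shared by all ingroup taxa — unites the whole ingroup.
Most parsimonious ingroup topology: ((Cyanura,((Sclerion,Euryoma),Haliella)),Helioana).
Changes per character on this tree: I: 1; II: 1; III: 1; IV: 1; V: 1.
Total = 5.

5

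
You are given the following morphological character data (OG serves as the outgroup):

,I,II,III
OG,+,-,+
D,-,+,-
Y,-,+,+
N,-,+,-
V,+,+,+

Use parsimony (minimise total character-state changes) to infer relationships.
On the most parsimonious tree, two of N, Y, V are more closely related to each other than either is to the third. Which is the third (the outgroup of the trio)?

Character polarity is set by the outgroup: the derived state is whichever differs from the outgroup's state, so for I, III the derived state is '-', and for the remaining characters it is '+'.
I (derived state '-') is shared by D, N, and Y — a synapomorphy uniting that clade.
All ingroup taxa share the derived state '+' for II; it defines the ingroup but does not resolve relationships within it.
Only D and N show the derived state '-' for III, supporting them as a clade.
Most parsimonious ingroup topology: (((D,N),Y),V).
N and Y share a more recent common ancestor with each other than either does with V, so V is the least closely related of the three.

V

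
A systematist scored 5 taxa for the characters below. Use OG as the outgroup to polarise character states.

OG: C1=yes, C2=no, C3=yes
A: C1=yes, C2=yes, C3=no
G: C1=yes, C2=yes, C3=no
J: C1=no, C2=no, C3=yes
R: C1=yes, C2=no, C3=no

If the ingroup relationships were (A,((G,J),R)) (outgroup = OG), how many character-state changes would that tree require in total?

5

Map each character onto (A,((G,J),R)) (rooted by OG) and count the minimum state changes it requires (Fitch parsimony):
C1: 1; C2: 2; C3: 2.
Total tree length = 5.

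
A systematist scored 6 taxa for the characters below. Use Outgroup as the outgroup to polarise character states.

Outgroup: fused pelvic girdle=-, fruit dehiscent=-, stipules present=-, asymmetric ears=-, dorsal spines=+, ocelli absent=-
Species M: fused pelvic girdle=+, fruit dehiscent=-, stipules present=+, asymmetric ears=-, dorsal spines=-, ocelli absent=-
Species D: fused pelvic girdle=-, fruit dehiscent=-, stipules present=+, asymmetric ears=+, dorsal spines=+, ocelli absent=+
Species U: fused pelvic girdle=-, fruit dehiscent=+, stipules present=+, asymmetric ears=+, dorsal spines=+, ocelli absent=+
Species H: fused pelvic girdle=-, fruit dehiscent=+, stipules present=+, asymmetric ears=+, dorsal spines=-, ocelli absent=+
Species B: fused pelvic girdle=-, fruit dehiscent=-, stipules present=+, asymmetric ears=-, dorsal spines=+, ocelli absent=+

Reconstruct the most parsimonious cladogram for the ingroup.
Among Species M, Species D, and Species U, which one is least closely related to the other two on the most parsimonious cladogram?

Species M

Character polarity is set by the outgroup: the derived state is whichever differs from the outgroup's state, so for dorsal spines the derived state is '-', and for the remaining characters it is '+'.
fused pelvic girdle (derived state '+') is unique to Species M (autapomorphy; uninformative for grouping).
fruit dehiscent (derived state '+') is shared by Species H and Species U — a synapomorphy uniting that clade.
All ingroup taxa share the derived state '+' for stipules present; it defines the ingroup but does not resolve relationships within it.
asymmetric ears (derived state '+') is shared by Species D, Species H, and Species U — a synapomorphy uniting that clade.
dorsal spines (state '-') occurs in Species H and Species M but conflicts with the nesting implied by the other characters — most parsimoniously interpreted as homoplasy.
ocelli absent: derived state '+' in Species B, Species D, Species H, and Species U only — synapomorphy for {Species B, Species D, Species H, Species U}.
Most parsimonious ingroup topology: (((Species D,(Species H,Species U)),Species B),Species M).
Species U and Species D share a more recent common ancestor with each other than either does with Species M, so Species M is the least closely related of the three.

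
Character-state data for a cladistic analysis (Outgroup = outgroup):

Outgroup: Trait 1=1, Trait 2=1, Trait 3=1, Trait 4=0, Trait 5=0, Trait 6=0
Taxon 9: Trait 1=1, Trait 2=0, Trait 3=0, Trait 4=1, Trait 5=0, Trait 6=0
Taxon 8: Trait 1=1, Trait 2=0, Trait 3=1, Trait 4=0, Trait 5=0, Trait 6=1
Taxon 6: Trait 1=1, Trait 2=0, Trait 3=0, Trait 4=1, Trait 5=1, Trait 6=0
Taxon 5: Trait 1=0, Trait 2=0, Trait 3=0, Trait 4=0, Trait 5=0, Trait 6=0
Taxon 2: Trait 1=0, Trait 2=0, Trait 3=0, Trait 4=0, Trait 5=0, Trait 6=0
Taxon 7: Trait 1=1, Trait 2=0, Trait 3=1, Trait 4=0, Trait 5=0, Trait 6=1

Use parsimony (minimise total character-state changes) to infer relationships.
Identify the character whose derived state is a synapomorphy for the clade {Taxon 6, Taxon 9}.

Trait 4

Character polarity is set by the outgroup: the derived state is whichever differs from the outgroup's state, so for Trait 1, Trait 2, Trait 3 the derived state is '0', and for the remaining characters it is '1'.
Trait 1 (derived state '0') is shared by Taxon 2 and Taxon 5 — a synapomorphy uniting that clade.
Trait 2 (derived state '0') is shared by all ingroup taxa — unites the whole ingroup.
Trait 3 (derived state '0') is shared by Taxon 2, Taxon 5, Taxon 6, and Taxon 9 — a synapomorphy uniting that clade.
Only Taxon 6 and Taxon 9 show the derived state '1' for Trait 4, supporting them as a clade.
Trait 5: derived state '1' in Taxon 6 only — an autapomorphy, so it tells us nothing about relationships among taxa.
Trait 6: derived state '1' in Taxon 7 and Taxon 8 only — synapomorphy for {Taxon 7, Taxon 8}.
Most parsimonious ingroup topology: (((Taxon 9,Taxon 6),(Taxon 5,Taxon 2)),(Taxon 8,Taxon 7)).
The clade {Taxon 6, Taxon 9} is supported by Trait 4: its derived state '1' occurs in exactly those taxa and in no other taxon (including the outgroup).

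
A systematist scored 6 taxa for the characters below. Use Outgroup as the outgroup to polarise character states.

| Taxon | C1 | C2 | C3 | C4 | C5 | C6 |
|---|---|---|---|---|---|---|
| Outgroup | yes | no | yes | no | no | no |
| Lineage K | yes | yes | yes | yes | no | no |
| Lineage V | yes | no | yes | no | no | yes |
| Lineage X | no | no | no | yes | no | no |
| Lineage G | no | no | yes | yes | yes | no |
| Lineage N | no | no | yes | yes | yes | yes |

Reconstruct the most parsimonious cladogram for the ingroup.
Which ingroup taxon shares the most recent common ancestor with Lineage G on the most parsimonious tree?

Lineage N

Character polarity is set by the outgroup: the derived state is whichever differs from the outgroup's state, so for C1, C3 the derived state is 'no', and for the remaining characters it is 'yes'.
C1 (derived state 'no') is shared by Lineage G, Lineage N, and Lineage X — a synapomorphy uniting that clade.
C2: derived state 'yes' in Lineage K only — an autapomorphy, so it tells us nothing about relationships among taxa.
C3 (derived state 'no') is unique to Lineage X (autapomorphy; uninformative for grouping).
Only Lineage G, Lineage K, Lineage N, and Lineage X show the derived state 'yes' for C4, supporting them as a clade.
C5 (derived state 'yes') is shared by Lineage G and Lineage N — a synapomorphy uniting that clade.
C6 (state 'yes') occurs in Lineage N and Lineage V but conflicts with the nesting implied by the other characters — most parsimoniously interpreted as homoplasy.
Most parsimonious ingroup topology: ((Lineage K,(Lineage X,(Lineage G,Lineage N))),Lineage V).
Lineage G and Lineage N form a cherry on this tree, so they are sister taxa.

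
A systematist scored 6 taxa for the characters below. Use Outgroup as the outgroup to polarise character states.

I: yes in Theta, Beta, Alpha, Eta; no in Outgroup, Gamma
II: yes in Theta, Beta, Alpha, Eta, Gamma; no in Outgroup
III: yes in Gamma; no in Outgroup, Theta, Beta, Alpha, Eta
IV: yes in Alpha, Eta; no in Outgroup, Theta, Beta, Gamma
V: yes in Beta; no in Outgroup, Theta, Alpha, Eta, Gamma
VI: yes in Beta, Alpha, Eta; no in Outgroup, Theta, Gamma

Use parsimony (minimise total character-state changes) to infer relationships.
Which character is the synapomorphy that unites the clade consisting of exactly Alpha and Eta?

IV

The outgroup has state 'no' for every character, so 'yes' is the derived state throughout.
I: derived state 'yes' in Alpha, Beta, Eta, and Theta only — synapomorphy for {Alpha, Beta, Eta, Theta}.
II (derived state 'yes') is shared by all ingroup taxa — unites the whole ingroup.
III: derived state 'yes' in Gamma only — an autapomorphy, so it tells us nothing about relationships among taxa.
IV (derived state 'yes') is shared by Alpha and Eta — a synapomorphy uniting that clade.
V: derived state 'yes' in Beta only — an autapomorphy, so it tells us nothing about relationships among taxa.
VI: derived state 'yes' in Alpha, Beta, and Eta only — synapomorphy for {Alpha, Beta, Eta}.
Most parsimonious ingroup topology: ((((Eta,Alpha),Beta),Theta),Gamma).
The clade {Alpha, Eta} is supported by IV: its derived state 'yes' occurs in exactly those taxa and in no other taxon (including the outgroup).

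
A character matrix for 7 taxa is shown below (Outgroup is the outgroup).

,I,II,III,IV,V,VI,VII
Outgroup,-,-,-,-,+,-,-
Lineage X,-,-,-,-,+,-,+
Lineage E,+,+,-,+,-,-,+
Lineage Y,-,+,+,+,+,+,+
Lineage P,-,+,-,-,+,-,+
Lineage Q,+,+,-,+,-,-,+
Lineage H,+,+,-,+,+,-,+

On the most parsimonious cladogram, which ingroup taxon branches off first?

Character polarity is set by the outgroup: the derived state is whichever differs from the outgroup's state, so for V the derived state is '-', and for the remaining characters it is '+'.
I: derived state '+' in Lineage E, Lineage H, and Lineage Q only — synapomorphy for {Lineage E, Lineage H, Lineage Q}.
Only Lineage E, Lineage H, Lineage P, Lineage Q, and Lineage Y show the derived state '+' for II, supporting them as a clade.
III: derived state '+' in Lineage Y only — an autapomorphy, so it tells us nothing about relationships among taxa.
IV: derived state '+' in Lineage E, Lineage H, Lineage Q, and Lineage Y only — synapomorphy for {Lineage E, Lineage H, Lineage Q, Lineage Y}.
Only Lineage E and Lineage Q show the derived state '-' for V, supporting them as a clade.
VI: derived state '+' in Lineage Y only — an autapomorphy, so it tells us nothing about relationships among taxa.
All ingroup taxa share the derived state '+' for VII; it defines the ingroup but does not resolve relationships within it.
Most parsimonious ingroup topology: (Lineage X,((((Lineage E,Lineage Q),Lineage H),Lineage Y),Lineage P)).
Lineage X is sister to the clade containing all other ingroup taxa, so it is the earliest-diverging (most basal) ingroup lineage.

Lineage X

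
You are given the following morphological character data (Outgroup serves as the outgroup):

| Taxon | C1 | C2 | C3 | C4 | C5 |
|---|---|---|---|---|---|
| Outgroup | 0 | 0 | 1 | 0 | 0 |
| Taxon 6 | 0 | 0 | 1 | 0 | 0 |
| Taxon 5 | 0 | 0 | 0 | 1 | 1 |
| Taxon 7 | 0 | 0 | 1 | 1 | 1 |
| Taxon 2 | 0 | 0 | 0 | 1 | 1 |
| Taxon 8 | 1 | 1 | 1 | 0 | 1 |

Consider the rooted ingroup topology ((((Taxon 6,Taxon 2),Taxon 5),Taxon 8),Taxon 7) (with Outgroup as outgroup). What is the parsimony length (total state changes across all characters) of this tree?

Map each character onto ((((Taxon 6,Taxon 2),Taxon 5),Taxon 8),Taxon 7) (rooted by Outgroup) and count the minimum state changes it requires (Fitch parsimony):
C1: 1; C2: 1; C3: 2; C4: 3; C5: 2.
Total tree length = 9.

9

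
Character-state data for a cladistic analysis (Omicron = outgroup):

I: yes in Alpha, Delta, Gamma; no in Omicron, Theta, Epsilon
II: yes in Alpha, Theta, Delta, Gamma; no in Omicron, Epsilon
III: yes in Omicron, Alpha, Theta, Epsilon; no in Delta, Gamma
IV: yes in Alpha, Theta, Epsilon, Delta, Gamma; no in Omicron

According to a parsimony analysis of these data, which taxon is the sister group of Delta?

Gamma

Character polarity is set by the outgroup: the derived state is whichever differs from the outgroup's state, so for III the derived state is 'no', and for the remaining characters it is 'yes'.
I (derived state 'yes') is shared by Alpha, Delta, and Gamma — a synapomorphy uniting that clade.
II (derived state 'yes') is shared by Alpha, Delta, Gamma, and Theta — a synapomorphy uniting that clade.
Only Delta and Gamma show the derived state 'no' for III, supporting them as a clade.
All ingroup taxa share the derived state 'yes' for IV; it defines the ingroup but does not resolve relationships within it.
Most parsimonious ingroup topology: (((Alpha,(Delta,Gamma)),Theta),Epsilon).
Delta and Gamma form a cherry on this tree, so they are sister taxa.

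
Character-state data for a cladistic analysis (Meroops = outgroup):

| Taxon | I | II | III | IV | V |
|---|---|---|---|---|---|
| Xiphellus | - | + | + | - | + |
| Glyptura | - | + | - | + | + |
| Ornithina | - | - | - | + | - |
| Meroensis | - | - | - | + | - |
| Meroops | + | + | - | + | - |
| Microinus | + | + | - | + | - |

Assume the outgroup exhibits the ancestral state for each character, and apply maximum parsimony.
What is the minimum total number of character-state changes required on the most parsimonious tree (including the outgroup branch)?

Character polarity is set by the outgroup: the derived state is whichever differs from the outgroup's state, so for I, II, IV the derived state is '-', and for the remaining characters it is '+'.
Only Glyptura, Meroensis, Ornithina, and Xiphellus show the derived state '-' for I, supporting them as a clade.
II (derived state '-') is shared by Meroensis and Ornithina — a synapomorphy uniting that clade.
III (derived state '+') is unique to Xiphellus (autapomorphy; uninformative for grouping).
IV: derived state '-' in Xiphellus only — an autapomorphy, so it tells us nothing about relationships among taxa.
V (derived state '+') is shared by Glyptura and Xiphellus — a synapomorphy uniting that clade.
Most parsimonious ingroup topology: (((Xiphellus,Glyptura),(Meroensis,Ornithina)),Microinus).
Changes per character on this tree: I: 1; II: 1; III: 1; IV: 1; V: 1.
Total = 5.

5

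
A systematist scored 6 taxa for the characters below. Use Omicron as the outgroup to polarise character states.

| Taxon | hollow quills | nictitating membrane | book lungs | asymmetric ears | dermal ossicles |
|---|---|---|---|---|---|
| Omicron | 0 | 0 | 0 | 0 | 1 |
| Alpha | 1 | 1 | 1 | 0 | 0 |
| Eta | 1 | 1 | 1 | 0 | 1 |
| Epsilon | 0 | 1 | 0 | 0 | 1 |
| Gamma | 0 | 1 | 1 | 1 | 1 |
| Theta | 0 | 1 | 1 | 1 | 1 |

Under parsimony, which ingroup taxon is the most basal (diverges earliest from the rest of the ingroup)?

Character polarity is set by the outgroup: the derived state is whichever differs from the outgroup's state, so for dermal ossicles the derived state is '0', and for the remaining characters it is '1'.
Only Alpha and Eta show the derived state '1' for hollow quills, supporting them as a clade.
All ingroup taxa share the derived state '1' for nictitating membrane; it defines the ingroup but does not resolve relationships within it.
book lungs: derived state '1' in Alpha, Eta, Gamma, and Theta only — synapomorphy for {Alpha, Eta, Gamma, Theta}.
Only Gamma and Theta show the derived state '1' for asymmetric ears, supporting them as a clade.
dermal ossicles (derived state '0') is unique to Alpha (autapomorphy; uninformative for grouping).
Most parsimonious ingroup topology: (((Alpha,Eta),(Gamma,Theta)),Epsilon).
Epsilon is sister to the clade containing all other ingroup taxa, so it is the earliest-diverging (most basal) ingroup lineage.

Epsilon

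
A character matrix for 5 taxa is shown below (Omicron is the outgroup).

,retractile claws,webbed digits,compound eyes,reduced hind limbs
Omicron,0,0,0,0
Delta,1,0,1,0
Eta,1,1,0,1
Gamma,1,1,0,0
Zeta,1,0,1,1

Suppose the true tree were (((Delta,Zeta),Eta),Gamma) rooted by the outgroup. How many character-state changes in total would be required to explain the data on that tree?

Map each character onto (((Delta,Zeta),Eta),Gamma) (rooted by Omicron) and count the minimum state changes it requires (Fitch parsimony):
retractile claws: 1; webbed digits: 2; compound eyes: 1; reduced hind limbs: 2.
Total tree length = 6.

6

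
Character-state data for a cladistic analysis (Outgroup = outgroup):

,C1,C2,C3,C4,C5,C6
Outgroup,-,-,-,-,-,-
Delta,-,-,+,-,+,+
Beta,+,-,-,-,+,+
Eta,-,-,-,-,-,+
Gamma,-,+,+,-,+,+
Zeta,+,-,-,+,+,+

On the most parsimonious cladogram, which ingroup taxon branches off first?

The outgroup has state '-' for every character, so '+' is the derived state throughout.
C1 (derived state '+') is shared by Beta and Zeta — a synapomorphy uniting that clade.
C2: derived state '+' in Gamma only — an autapomorphy, so it tells us nothing about relationships among taxa.
C3: derived state '+' in Delta and Gamma only — synapomorphy for {Delta, Gamma}.
C4 (derived state '+') is unique to Zeta (autapomorphy; uninformative for grouping).
C5 (derived state '+') is shared by Beta, Delta, Gamma, and Zeta — a synapomorphy uniting that clade.
C6 (derived state '+') is shared by all ingroup taxa — unites the whole ingroup.
Most parsimonious ingroup topology: (((Delta,Gamma),(Beta,Zeta)),Eta).
Eta is sister to the clade containing all other ingroup taxa, so it is the earliest-diverging (most basal) ingroup lineage.

Eta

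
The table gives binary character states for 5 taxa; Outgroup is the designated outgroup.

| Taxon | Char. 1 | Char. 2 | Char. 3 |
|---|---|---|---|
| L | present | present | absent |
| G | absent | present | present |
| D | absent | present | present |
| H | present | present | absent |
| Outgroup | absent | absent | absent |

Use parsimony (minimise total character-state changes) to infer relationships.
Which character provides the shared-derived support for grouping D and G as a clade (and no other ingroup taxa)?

The outgroup has state 'absent' for every character, so 'present' is the derived state throughout.
Only H and L show the derived state 'present' for Char. 1, supporting them as a clade.
Char. 2 (derived state 'present') is shared by all ingroup taxa — unites the whole ingroup.
Char. 3: derived state 'present' in D and G only — synapomorphy for {D, G}.
Most parsimonious ingroup topology: ((H,L),(G,D)).
The clade {D, G} is supported by Char. 3: its derived state 'present' occurs in exactly those taxa and in no other taxon (including the outgroup).

Char. 3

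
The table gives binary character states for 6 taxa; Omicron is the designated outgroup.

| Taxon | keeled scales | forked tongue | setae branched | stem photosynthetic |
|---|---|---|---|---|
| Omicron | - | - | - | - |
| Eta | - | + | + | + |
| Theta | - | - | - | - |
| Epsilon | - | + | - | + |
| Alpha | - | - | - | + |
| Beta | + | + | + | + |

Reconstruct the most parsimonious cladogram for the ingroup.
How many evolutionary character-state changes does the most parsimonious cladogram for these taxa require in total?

4

The outgroup has state '-' for every character, so '+' is the derived state throughout.
keeled scales: derived state '+' in Beta only — an autapomorphy, so it tells us nothing about relationships among taxa.
forked tongue (derived state '+') is shared by Beta, Epsilon, and Eta — a synapomorphy uniting that clade.
setae branched: derived state '+' in Beta and Eta only — synapomorphy for {Beta, Eta}.
stem photosynthetic: derived state '+' in Alpha, Beta, Epsilon, and Eta only — synapomorphy for {Alpha, Beta, Epsilon, Eta}.
Most parsimonious ingroup topology: ((((Eta,Beta),Epsilon),Alpha),Theta).
Changes per character on this tree: keeled scales: 1; forked tongue: 1; setae branched: 1; stem photosynthetic: 1.
Total = 4.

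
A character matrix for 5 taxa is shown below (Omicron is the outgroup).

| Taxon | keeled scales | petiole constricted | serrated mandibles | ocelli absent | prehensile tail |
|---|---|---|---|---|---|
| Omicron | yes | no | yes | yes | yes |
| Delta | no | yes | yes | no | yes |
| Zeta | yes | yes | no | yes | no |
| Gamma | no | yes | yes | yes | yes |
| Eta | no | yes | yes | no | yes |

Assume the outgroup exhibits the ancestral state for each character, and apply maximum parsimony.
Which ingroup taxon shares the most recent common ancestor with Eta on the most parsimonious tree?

Delta

Character polarity is set by the outgroup: the derived state is whichever differs from the outgroup's state, so for keeled scales, serrated mandibles, ocelli absent, prehensile tail the derived state is 'no', and for the remaining characters it is 'yes'.
keeled scales (derived state 'no') is shared by Delta, Eta, and Gamma — a synapomorphy uniting that clade.
petiole constricted (derived state 'yes') is shared by all ingroup taxa — unites the whole ingroup.
serrated mandibles: derived state 'no' in Zeta only — an autapomorphy, so it tells us nothing about relationships among taxa.
ocelli absent (derived state 'no') is shared by Delta and Eta — a synapomorphy uniting that clade.
prehensile tail (derived state 'no') is unique to Zeta (autapomorphy; uninformative for grouping).
Most parsimonious ingroup topology: (((Delta,Eta),Gamma),Zeta).
Eta and Delta form a cherry on this tree, so they are sister taxa.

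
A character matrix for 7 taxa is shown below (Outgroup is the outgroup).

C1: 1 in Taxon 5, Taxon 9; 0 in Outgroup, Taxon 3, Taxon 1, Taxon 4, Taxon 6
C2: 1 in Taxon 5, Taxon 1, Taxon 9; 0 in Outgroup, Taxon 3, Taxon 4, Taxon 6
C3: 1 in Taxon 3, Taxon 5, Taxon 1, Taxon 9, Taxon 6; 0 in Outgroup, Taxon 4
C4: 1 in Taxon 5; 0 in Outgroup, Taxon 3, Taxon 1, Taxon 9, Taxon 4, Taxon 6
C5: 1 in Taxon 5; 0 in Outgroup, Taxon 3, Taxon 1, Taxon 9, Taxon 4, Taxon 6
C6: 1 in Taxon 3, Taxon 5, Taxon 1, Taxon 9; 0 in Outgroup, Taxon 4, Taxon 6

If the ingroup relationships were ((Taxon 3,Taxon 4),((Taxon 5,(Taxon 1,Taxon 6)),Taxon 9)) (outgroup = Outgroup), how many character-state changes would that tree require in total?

Map each character onto ((Taxon 3,Taxon 4),((Taxon 5,(Taxon 1,Taxon 6)),Taxon 9)) (rooted by Outgroup) and count the minimum state changes it requires (Fitch parsimony):
C1: 2; C2: 2; C3: 2; C4: 1; C5: 1; C6: 3.
Total tree length = 11.

11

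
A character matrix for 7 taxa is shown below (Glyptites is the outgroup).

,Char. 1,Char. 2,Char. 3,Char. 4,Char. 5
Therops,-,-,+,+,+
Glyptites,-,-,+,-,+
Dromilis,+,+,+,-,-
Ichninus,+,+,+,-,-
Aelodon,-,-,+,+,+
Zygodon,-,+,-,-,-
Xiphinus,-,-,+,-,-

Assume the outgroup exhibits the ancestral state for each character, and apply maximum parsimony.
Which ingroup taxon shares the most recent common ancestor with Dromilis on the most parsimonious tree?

Ichninus

Character polarity is set by the outgroup: the derived state is whichever differs from the outgroup's state, so for Char. 3, Char. 5 the derived state is '-', and for the remaining characters it is '+'.
Char. 1: derived state '+' in Dromilis and Ichninus only — synapomorphy for {Dromilis, Ichninus}.
Only Dromilis, Ichninus, and Zygodon show the derived state '+' for Char. 2, supporting them as a clade.
Char. 3: derived state '-' in Zygodon only — an autapomorphy, so it tells us nothing about relationships among taxa.
Only Aelodon and Therops show the derived state '+' for Char. 4, supporting them as a clade.
Char. 5 (derived state '-') is shared by Dromilis, Ichninus, Xiphinus, and Zygodon — a synapomorphy uniting that clade.
Most parsimonious ingroup topology: ((Xiphinus,((Dromilis,Ichninus),Zygodon)),(Therops,Aelodon)).
Dromilis and Ichninus form a cherry on this tree, so they are sister taxa.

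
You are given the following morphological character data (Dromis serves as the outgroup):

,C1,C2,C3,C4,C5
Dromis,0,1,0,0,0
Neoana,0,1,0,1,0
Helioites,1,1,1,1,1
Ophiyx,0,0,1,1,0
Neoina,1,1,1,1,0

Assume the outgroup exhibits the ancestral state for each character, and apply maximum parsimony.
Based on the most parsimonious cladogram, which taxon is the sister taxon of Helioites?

Character polarity is set by the outgroup: the derived state is whichever differs from the outgroup's state, so for C2 the derived state is '0', and for the remaining characters it is '1'.
C1 (derived state '1') is shared by Helioites and Neoina — a synapomorphy uniting that clade.
C2: derived state '0' in Ophiyx only — an autapomorphy, so it tells us nothing about relationships among taxa.
Only Helioites, Neoina, and Ophiyx show the derived state '1' for C3, supporting them as a clade.
C4 (derived state '1') is shared by all ingroup taxa — unites the whole ingroup.
C5 (derived state '1') is unique to Helioites (autapomorphy; uninformative for grouping).
Most parsimonious ingroup topology: (Neoana,(Ophiyx,(Helioites,Neoina))).
Helioites and Neoina form a cherry on this tree, so they are sister taxa.

Neoina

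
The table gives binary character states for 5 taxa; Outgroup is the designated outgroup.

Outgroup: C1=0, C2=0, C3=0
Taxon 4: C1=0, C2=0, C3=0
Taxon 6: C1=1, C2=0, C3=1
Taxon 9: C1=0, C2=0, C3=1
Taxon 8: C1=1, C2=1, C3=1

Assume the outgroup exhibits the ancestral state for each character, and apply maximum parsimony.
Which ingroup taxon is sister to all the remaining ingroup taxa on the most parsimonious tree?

The outgroup has state '0' for every character, so '1' is the derived state throughout.
Only Taxon 6 and Taxon 8 show the derived state '1' for C1, supporting them as a clade.
C2 (derived state '1') is unique to Taxon 8 (autapomorphy; uninformative for grouping).
Only Taxon 6, Taxon 8, and Taxon 9 show the derived state '1' for C3, supporting them as a clade.
Most parsimonious ingroup topology: (Taxon 4,((Taxon 6,Taxon 8),Taxon 9)).
Taxon 4 is sister to the clade containing all other ingroup taxa, so it is the earliest-diverging (most basal) ingroup lineage.

Taxon 4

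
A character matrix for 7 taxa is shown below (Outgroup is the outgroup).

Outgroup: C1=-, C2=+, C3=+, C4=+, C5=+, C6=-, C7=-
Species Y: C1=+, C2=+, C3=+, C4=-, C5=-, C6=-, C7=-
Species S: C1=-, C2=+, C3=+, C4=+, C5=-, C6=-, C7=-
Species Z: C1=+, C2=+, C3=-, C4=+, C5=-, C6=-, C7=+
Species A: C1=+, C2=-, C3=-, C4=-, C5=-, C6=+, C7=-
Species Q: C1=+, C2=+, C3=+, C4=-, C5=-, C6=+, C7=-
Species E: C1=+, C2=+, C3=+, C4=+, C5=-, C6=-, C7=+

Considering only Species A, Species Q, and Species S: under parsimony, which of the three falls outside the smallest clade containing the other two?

Species S

Character polarity is set by the outgroup: the derived state is whichever differs from the outgroup's state, so for C2, C3, C4, C5 the derived state is '-', and for the remaining characters it is '+'.
C1: derived state '+' in Species A, Species E, Species Q, Species Y, and Species Z only — synapomorphy for {Species A, Species E, Species Q, Species Y, Species Z}.
C2: derived state '-' in Species A only — an autapomorphy, so it tells us nothing about relationships among taxa.
C3 (state '-') occurs in Species A and Species Z but conflicts with the nesting implied by the other characters — most parsimoniously interpreted as homoplasy.
C4 (derived state '-') is shared by Species A, Species Q, and Species Y — a synapomorphy uniting that clade.
C5 (derived state '-') is shared by all ingroup taxa — unites the whole ingroup.
C6 (derived state '+') is shared by Species A and Species Q — a synapomorphy uniting that clade.
C7: derived state '+' in Species E and Species Z only — synapomorphy for {Species E, Species Z}.
Most parsimonious ingroup topology: (((Species Y,(Species A,Species Q)),(Species Z,Species E)),Species S).
Species Q and Species A share a more recent common ancestor with each other than either does with Species S, so Species S is the least closely related of the three.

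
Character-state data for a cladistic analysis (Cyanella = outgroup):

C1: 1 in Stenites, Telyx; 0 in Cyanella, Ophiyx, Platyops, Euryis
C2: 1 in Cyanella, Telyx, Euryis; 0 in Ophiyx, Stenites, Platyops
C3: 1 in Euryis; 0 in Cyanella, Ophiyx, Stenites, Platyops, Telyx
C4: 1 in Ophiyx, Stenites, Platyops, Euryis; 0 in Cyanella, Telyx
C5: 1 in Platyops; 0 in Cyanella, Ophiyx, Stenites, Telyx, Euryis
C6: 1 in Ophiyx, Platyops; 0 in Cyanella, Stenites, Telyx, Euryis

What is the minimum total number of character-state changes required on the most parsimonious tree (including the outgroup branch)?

7

Character polarity is set by the outgroup: the derived state is whichever differs from the outgroup's state, so for C2 the derived state is '0', and for the remaining characters it is '1'.
C1 (state '1') occurs in Stenites and Telyx but conflicts with the nesting implied by the other characters — most parsimoniously interpreted as homoplasy.
C2: derived state '0' in Ophiyx, Platyops, and Stenites only — synapomorphy for {Ophiyx, Platyops, Stenites}.
C3 (derived state '1') is unique to Euryis (autapomorphy; uninformative for grouping).
C4 (derived state '1') is shared by Euryis, Ophiyx, Platyops, and Stenites — a synapomorphy uniting that clade.
C5: derived state '1' in Platyops only — an autapomorphy, so it tells us nothing about relationships among taxa.
C6 (derived state '1') is shared by Ophiyx and Platyops — a synapomorphy uniting that clade.
Most parsimonious ingroup topology: ((((Ophiyx,Platyops),Stenites),Euryis),Telyx).
Changes per character on this tree: C1: 2; C2: 1; C3: 1; C4: 1; C5: 1; C6: 1.
Total = 7.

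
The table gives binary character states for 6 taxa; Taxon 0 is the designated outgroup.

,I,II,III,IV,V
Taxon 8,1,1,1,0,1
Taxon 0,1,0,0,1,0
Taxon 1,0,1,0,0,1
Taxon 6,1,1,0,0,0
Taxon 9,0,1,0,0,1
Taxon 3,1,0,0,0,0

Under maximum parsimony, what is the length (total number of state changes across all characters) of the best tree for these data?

Character polarity is set by the outgroup: the derived state is whichever differs from the outgroup's state, so for I, IV the derived state is '0', and for the remaining characters it is '1'.
Only Taxon 1 and Taxon 9 show the derived state '0' for I, supporting them as a clade.
II (derived state '1') is shared by Taxon 1, Taxon 6, Taxon 8, and Taxon 9 — a synapomorphy uniting that clade.
III: derived state '1' in Taxon 8 only — an autapomorphy, so it tells us nothing about relationships among taxa.
All ingroup taxa share the derived state '0' for IV; it defines the ingroup but does not resolve relationships within it.
V: derived state '1' in Taxon 1, Taxon 8, and Taxon 9 only — synapomorphy for {Taxon 1, Taxon 8, Taxon 9}.
Most parsimonious ingroup topology: ((((Taxon 9,Taxon 1),Taxon 8),Taxon 6),Taxon 3).
Changes per character on this tree: I: 1; II: 1; III: 1; IV: 1; V: 1.
Total = 5.

5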